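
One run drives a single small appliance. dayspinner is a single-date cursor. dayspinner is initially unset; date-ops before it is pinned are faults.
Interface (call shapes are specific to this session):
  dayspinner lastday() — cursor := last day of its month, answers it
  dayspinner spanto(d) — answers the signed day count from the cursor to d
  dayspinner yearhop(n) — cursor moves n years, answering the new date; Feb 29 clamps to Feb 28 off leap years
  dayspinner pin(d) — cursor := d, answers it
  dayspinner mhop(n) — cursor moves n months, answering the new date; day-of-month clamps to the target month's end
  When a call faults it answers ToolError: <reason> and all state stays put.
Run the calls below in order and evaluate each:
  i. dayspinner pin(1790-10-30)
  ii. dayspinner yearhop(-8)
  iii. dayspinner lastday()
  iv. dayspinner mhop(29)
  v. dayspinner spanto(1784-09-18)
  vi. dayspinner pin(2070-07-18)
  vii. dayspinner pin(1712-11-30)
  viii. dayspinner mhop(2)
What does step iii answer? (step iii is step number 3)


Answer: 1782-10-31

Derivation:
% dayspinner pin d→1790-10-30
[out] 1790-10-30
% dayspinner yearhop n→-8
[out] 1782-10-30
% dayspinner lastday
[out] 1782-10-31
% dayspinner mhop n→29
[out] 1785-03-31
% dayspinner spanto d→1784-09-18
[out] -194
% dayspinner pin d→2070-07-18
[out] 2070-07-18
% dayspinner pin d→1712-11-30
[out] 1712-11-30
% dayspinner mhop n→2
[out] 1713-01-30


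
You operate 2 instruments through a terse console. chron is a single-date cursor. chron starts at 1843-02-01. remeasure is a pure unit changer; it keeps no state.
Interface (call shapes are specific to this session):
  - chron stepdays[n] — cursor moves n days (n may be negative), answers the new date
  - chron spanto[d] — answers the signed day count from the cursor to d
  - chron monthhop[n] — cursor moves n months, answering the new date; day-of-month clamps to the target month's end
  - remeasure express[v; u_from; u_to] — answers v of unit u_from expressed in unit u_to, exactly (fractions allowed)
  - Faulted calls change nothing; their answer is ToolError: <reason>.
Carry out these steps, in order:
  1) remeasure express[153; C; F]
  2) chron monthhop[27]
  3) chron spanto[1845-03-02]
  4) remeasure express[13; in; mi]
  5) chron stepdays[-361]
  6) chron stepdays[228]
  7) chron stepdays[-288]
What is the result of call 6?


CALL remeasure express[v→153; u_from→C; u_to→F]
RET  1537/5
CALL chron monthhop[n→27]
RET  1845-05-01
CALL chron spanto[d→1845-03-02]
RET  -60
CALL remeasure express[v→13; u_from→in; u_to→mi]
RET  13/63360
CALL chron stepdays[n→-361]
RET  1844-05-05
CALL chron stepdays[n→228]
RET  1844-12-19
CALL chron stepdays[n→-288]
RET  1844-03-06

Answer: 1844-12-19


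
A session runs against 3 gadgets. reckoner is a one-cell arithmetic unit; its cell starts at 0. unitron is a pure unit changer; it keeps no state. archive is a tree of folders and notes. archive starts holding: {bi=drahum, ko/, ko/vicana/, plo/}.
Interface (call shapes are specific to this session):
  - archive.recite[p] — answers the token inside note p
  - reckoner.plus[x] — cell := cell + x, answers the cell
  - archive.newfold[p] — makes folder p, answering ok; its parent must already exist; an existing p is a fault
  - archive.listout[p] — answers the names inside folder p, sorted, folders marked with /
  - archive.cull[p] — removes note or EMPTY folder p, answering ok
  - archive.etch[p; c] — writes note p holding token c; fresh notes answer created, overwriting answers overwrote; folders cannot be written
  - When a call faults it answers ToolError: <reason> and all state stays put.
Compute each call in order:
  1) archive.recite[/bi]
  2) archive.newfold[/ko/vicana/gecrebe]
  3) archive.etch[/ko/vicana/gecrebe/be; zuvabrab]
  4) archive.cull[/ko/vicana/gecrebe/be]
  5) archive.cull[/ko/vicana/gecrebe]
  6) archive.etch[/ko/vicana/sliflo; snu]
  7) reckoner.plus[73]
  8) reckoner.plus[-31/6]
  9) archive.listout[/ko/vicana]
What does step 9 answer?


$ recite /bi
:: drahum
$ newfold /ko/vicana/gecrebe
:: ok
$ etch /ko/vicana/gecrebe/be zuvabrab
:: created
$ cull /ko/vicana/gecrebe/be
:: ok
$ cull /ko/vicana/gecrebe
:: ok
$ etch /ko/vicana/sliflo snu
:: created
$ plus 73
:: 73
$ plus -31/6
:: 407/6
$ listout /ko/vicana
:: [sliflo]

Answer: [sliflo]


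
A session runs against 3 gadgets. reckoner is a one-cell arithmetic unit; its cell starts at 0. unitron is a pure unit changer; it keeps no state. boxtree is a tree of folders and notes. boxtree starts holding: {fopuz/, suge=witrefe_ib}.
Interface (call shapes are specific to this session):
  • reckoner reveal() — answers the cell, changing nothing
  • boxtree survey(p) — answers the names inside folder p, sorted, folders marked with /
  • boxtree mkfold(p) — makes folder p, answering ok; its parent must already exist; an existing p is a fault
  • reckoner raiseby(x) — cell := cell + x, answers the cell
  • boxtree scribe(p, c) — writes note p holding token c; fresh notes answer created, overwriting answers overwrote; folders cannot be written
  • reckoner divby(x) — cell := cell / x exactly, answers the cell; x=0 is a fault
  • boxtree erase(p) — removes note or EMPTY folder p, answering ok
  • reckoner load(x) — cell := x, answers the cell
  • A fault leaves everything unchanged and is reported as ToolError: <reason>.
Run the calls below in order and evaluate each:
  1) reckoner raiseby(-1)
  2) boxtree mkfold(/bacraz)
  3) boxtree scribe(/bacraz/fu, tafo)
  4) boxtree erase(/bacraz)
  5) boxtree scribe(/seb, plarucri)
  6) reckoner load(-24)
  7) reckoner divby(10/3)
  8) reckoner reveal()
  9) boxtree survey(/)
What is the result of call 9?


-> reckoner raiseby(x: -1)
<- -1
-> boxtree mkfold(p: /bacraz)
<- ok
-> boxtree scribe(p: /bacraz/fu, c: tafo)
<- created
-> boxtree erase(p: /bacraz)
<- ToolError: not empty
-> boxtree scribe(p: /seb, c: plarucri)
<- created
-> reckoner load(x: -24)
<- -24
-> reckoner divby(x: 10/3)
<- -36/5
-> reckoner reveal()
<- -36/5
-> boxtree survey(p: /)
<- [bacraz/, fopuz/, seb, suge]

Answer: [bacraz/, fopuz/, seb, suge]


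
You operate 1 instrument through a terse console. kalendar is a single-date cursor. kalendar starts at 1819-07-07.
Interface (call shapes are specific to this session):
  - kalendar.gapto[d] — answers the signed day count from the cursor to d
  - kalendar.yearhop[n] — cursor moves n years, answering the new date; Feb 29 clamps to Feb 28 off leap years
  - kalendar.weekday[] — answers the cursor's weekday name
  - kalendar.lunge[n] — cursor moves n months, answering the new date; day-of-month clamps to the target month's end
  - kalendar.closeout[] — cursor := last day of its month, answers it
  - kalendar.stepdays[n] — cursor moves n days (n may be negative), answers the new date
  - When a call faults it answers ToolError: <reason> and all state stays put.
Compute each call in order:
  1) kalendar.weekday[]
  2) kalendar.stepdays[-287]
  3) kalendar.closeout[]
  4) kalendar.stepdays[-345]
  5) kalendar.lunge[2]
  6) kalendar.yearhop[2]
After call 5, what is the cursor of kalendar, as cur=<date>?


I run kalendar.weekday: Wednesday.
Then kalendar.stepdays(n='-287'), and observe 1818-09-23.
I invoke kalendar.closeout, and see 1818-09-30.
Using kalendar.stepdays(n='-345'), and see 1817-10-20.
I try kalendar.lunge(n='2'), giving 1817-12-20.
Calling kalendar.yearhop(n='2'), — result: 1819-12-20.

Answer: cur=1817-12-20


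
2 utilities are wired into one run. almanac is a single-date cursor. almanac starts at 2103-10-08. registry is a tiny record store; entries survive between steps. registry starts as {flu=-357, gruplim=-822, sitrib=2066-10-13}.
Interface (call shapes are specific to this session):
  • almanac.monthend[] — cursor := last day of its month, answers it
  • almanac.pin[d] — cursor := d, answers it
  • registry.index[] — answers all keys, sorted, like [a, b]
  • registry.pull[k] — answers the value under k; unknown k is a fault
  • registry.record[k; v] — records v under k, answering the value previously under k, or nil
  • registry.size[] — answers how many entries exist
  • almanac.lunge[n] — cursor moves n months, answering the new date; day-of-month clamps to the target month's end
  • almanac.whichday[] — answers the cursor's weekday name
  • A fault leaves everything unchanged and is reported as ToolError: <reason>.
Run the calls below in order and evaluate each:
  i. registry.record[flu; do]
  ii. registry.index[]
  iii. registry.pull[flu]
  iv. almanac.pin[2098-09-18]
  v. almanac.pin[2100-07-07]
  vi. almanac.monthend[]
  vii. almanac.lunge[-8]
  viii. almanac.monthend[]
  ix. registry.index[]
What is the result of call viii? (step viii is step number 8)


Answer: 2099-11-30

Derivation:
# 1. registry.record(k→flu, v→do) -> -357
# 2. registry.index() -> [flu, gruplim, sitrib]
# 3. registry.pull(k→flu) -> do
# 4. almanac.pin(d→2098-09-18) -> 2098-09-18
# 5. almanac.pin(d→2100-07-07) -> 2100-07-07
# 6. almanac.monthend() -> 2100-07-31
# 7. almanac.lunge(n→-8) -> 2099-11-30
# 8. almanac.monthend() -> 2099-11-30
# 9. registry.index() -> [flu, gruplim, sitrib]


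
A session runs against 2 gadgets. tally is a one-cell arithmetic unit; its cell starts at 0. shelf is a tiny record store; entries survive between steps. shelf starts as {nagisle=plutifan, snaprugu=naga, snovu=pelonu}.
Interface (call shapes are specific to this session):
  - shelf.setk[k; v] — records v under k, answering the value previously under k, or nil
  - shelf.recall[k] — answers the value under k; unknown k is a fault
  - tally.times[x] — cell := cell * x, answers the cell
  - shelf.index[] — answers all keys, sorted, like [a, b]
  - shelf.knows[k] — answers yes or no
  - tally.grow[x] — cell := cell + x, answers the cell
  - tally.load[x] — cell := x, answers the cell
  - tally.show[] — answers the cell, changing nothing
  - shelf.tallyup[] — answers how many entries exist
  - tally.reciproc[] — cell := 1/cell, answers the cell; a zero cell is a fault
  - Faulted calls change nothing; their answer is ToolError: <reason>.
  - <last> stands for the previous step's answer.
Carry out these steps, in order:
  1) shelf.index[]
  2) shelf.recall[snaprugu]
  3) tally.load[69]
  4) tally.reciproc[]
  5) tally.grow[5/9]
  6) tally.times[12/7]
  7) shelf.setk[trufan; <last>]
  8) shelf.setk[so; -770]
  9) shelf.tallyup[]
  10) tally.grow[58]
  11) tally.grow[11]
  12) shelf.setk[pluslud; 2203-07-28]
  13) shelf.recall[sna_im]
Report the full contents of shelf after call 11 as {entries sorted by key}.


Answer: {nagisle=plutifan, snaprugu=naga, snovu=pelonu, so=-770, trufan=472/483}

Derivation:
>>> shelf.index
:: [nagisle, snaprugu, snovu]
>>> shelf.recall snaprugu
:: naga
>>> tally.load 69
:: 69
>>> tally.reciproc
:: 1/69
>>> tally.grow 5/9
:: 118/207
>>> tally.times 12/7
:: 472/483
>>> shelf.setk trufan <last>
:: nil
>>> shelf.setk so -770
:: nil
>>> shelf.tallyup
:: 5
>>> tally.grow 58
:: 28486/483
>>> tally.grow 11
:: 33799/483
>>> shelf.setk pluslud 2203-07-28
:: nil
>>> shelf.recall sna_im
:: ToolError: no such key sna_im


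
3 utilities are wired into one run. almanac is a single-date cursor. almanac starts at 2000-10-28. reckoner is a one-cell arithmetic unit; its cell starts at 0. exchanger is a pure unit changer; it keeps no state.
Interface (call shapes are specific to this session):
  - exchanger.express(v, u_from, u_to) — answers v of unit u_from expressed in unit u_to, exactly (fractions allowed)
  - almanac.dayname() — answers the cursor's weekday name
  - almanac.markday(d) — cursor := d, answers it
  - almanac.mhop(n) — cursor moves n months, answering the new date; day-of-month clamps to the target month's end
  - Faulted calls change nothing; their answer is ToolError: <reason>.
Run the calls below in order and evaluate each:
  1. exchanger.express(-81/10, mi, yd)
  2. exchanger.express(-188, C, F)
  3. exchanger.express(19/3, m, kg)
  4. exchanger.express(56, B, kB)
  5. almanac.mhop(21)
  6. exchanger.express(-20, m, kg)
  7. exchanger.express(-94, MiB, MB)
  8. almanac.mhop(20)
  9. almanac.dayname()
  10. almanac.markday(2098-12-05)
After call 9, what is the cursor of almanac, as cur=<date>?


-> exchanger.express(v=-81/10, u_from=mi, u_to=yd)
<- -14256
-> exchanger.express(v=-188, u_from=C, u_to=F)
<- -1532/5
-> exchanger.express(v=19/3, u_from=m, u_to=kg)
<- ToolError: incompatible units
-> exchanger.express(v=56, u_from=B, u_to=kB)
<- 7/125
-> almanac.mhop(n=21)
<- 2002-07-28
-> exchanger.express(v=-20, u_from=m, u_to=kg)
<- ToolError: incompatible units
-> exchanger.express(v=-94, u_from=MiB, u_to=MB)
<- -1540096/15625
-> almanac.mhop(n=20)
<- 2004-03-28
-> almanac.dayname()
<- Sunday
-> almanac.markday(d=2098-12-05)
<- 2098-12-05

Answer: cur=2004-03-28


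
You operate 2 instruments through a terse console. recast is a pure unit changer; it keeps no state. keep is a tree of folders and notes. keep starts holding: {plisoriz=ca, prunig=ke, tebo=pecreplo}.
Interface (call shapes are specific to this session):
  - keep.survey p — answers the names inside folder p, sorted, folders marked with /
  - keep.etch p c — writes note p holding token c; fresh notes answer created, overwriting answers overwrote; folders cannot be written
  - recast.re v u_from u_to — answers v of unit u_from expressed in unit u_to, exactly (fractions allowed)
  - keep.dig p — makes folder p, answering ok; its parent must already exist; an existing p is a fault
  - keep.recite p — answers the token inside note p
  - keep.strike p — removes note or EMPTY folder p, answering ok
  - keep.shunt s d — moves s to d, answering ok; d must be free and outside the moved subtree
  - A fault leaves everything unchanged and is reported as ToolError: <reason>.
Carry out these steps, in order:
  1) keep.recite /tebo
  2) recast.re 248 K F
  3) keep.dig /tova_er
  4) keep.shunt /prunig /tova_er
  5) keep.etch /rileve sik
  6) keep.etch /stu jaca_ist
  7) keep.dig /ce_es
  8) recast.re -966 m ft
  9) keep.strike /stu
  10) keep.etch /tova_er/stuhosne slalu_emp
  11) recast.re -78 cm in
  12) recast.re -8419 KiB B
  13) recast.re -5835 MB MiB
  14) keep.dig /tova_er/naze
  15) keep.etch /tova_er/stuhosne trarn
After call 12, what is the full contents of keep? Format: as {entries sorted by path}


==> keep.recite(p='/tebo')
<== pecreplo
==> recast.re(v='248', u_from='K', u_to='F')
<== -1327/100
==> keep.dig(p='/tova_er')
<== ok
==> keep.shunt(s='/prunig', d='/tova_er')
<== ToolError: exists
==> keep.etch(p='/rileve', c='sik')
<== created
==> keep.etch(p='/stu', c='jaca_ist')
<== created
==> keep.dig(p='/ce_es')
<== ok
==> recast.re(v='-966', u_from='m', u_to='ft')
<== -402500/127
==> keep.strike(p='/stu')
<== ok
==> keep.etch(p='/tova_er/stuhosne', c='slalu_emp')
<== created
==> recast.re(v='-78', u_from='cm', u_to='in')
<== -3900/127
==> recast.re(v='-8419', u_from='KiB', u_to='B')
<== -8621056
==> recast.re(v='-5835', u_from='MB', u_to='MiB')
<== -91171875/16384
==> keep.dig(p='/tova_er/naze')
<== ok
==> keep.etch(p='/tova_er/stuhosne', c='trarn')
<== overwrote

Answer: {ce_es/, plisoriz=ca, prunig=ke, rileve=sik, tebo=pecreplo, tova_er/, tova_er/stuhosne=slalu_emp}


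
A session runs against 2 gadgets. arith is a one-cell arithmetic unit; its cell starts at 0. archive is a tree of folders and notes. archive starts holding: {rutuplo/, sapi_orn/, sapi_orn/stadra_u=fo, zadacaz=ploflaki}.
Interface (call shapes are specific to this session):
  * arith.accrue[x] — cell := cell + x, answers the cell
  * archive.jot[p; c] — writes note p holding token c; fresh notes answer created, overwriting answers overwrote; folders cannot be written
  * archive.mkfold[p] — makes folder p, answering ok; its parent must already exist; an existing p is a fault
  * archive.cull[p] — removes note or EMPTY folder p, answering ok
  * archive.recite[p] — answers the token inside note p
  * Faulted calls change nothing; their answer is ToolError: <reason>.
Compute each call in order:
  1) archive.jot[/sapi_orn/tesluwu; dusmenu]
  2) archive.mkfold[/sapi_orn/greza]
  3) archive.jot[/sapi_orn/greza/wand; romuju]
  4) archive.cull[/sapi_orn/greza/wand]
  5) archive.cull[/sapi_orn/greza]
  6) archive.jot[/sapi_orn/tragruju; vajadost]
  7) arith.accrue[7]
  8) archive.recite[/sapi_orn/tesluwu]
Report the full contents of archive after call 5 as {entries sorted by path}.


Now I run archive.jot passing p→/sapi_orn/tesluwu, c→dusmenu, and get created.
Now I run archive.mkfold passing p→/sapi_orn/greza, giving ok.
Then archive.jot passing p→/sapi_orn/greza/wand, c→romuju, giving created.
I invoke archive.cull passing p→/sapi_orn/greza/wand, which returns ok.
I invoke archive.cull passing p→/sapi_orn/greza, and see ok.
I invoke archive.jot passing p→/sapi_orn/tragruju, c→vajadost, → created.
I try arith.accrue passing x→7, giving 7.
I invoke archive.recite passing p→/sapi_orn/tesluwu: dusmenu.

Answer: {rutuplo/, sapi_orn/, sapi_orn/stadra_u=fo, sapi_orn/tesluwu=dusmenu, zadacaz=ploflaki}


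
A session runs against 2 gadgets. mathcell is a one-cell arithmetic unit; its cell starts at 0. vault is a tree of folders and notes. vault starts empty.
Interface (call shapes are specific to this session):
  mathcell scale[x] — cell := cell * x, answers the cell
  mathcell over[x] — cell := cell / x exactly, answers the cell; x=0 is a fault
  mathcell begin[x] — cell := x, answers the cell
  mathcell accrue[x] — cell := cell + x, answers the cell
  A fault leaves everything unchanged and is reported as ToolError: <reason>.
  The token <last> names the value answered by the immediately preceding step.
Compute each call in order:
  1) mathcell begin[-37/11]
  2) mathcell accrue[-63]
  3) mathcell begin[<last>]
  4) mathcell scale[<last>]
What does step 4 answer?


Answer: 532900/121

Derivation:
Now I run mathcell begin with x: -37/11, and observe -37/11.
I try mathcell accrue with x: -63, and get -730/11.
Then mathcell begin with x: <last>, — result: -730/11.
Invoking mathcell scale with x: <last>, → 532900/121.


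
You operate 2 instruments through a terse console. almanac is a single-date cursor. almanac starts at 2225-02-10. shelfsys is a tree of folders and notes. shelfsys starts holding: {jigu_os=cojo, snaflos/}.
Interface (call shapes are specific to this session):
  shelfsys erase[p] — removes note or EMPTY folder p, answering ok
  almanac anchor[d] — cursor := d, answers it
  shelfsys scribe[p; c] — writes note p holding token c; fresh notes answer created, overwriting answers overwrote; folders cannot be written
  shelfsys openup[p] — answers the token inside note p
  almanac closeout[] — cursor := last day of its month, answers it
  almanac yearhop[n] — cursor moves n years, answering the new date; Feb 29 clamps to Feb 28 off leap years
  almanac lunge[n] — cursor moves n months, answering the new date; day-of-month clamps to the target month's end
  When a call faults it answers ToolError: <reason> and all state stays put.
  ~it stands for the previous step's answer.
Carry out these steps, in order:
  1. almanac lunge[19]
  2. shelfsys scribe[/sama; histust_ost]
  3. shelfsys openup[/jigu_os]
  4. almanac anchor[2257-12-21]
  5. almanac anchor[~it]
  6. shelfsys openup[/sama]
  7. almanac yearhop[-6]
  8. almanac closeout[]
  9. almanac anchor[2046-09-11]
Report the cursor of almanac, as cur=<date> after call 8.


Answer: cur=2251-12-31

Derivation:
→ almanac lunge(19)
← 2226-09-10
→ shelfsys scribe(/sama, histust_ost)
← created
→ shelfsys openup(/jigu_os)
← cojo
→ almanac anchor(2257-12-21)
← 2257-12-21
→ almanac anchor(~it)
← 2257-12-21
→ shelfsys openup(/sama)
← histust_ost
→ almanac yearhop(-6)
← 2251-12-21
→ almanac closeout()
← 2251-12-31
→ almanac anchor(2046-09-11)
← 2046-09-11


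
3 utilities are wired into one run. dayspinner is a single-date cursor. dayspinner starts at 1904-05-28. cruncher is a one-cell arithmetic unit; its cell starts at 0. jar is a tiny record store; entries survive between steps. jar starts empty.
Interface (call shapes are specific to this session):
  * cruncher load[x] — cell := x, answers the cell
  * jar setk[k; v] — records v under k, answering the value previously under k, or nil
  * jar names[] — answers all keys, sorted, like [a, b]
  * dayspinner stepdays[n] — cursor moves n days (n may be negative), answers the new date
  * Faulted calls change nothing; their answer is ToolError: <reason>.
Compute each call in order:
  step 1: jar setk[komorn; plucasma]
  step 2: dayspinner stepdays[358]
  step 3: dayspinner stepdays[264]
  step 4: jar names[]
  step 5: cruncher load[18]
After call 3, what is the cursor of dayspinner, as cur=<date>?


Answer: cur=1906-02-09

Derivation:
> jar setk k=komorn v=plucasma
[out] nil
> dayspinner stepdays n=358
[out] 1905-05-21
> dayspinner stepdays n=264
[out] 1906-02-09
> jar names
[out] [komorn]
> cruncher load x=18
[out] 18


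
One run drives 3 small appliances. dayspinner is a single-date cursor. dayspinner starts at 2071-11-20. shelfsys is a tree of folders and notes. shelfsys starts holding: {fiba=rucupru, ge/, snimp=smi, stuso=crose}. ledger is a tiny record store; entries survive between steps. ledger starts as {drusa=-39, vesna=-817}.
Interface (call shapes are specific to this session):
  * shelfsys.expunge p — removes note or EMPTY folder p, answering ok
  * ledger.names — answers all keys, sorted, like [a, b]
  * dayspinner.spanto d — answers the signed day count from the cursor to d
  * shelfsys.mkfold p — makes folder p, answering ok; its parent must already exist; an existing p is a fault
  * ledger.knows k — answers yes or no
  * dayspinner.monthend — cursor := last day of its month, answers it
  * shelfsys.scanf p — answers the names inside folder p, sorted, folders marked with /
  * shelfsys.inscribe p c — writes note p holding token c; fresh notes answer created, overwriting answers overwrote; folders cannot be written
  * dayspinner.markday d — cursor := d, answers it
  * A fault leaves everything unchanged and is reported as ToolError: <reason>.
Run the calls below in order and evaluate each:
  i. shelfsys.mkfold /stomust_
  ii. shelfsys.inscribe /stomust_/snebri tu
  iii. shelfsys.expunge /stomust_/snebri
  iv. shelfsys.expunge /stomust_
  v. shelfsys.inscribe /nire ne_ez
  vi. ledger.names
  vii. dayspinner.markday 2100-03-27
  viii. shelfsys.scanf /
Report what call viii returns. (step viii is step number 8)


Answer: [fiba, ge/, nire, snimp, stuso]

Derivation:
CALL mkfold[p=/stomust_]
RET  ok
CALL inscribe[p=/stomust_/snebri; c=tu]
RET  created
CALL expunge[p=/stomust_/snebri]
RET  ok
CALL expunge[p=/stomust_]
RET  ok
CALL inscribe[p=/nire; c=ne_ez]
RET  created
CALL names[]
RET  [drusa, vesna]
CALL markday[d=2100-03-27]
RET  2100-03-27
CALL scanf[p=/]
RET  [fiba, ge/, nire, snimp, stuso]


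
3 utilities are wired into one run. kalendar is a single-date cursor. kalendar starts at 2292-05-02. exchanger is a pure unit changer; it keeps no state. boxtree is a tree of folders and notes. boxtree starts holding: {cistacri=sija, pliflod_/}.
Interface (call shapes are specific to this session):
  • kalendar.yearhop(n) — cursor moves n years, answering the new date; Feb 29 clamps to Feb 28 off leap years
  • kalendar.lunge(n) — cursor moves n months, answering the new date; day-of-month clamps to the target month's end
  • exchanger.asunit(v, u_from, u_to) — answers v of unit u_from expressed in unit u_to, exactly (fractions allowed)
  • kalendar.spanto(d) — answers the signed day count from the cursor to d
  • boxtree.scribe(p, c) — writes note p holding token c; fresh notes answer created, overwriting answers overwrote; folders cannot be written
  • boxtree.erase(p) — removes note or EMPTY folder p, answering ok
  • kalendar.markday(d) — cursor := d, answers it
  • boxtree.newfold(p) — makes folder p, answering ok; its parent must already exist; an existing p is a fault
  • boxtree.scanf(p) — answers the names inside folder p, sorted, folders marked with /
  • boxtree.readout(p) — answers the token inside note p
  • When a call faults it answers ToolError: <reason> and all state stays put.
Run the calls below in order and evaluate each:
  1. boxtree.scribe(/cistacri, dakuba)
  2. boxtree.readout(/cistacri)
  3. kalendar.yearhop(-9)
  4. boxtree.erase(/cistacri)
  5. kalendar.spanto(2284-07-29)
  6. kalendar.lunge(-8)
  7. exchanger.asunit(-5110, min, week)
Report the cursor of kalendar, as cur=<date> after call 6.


Answer: cur=2282-09-02

Derivation:
! boxtree.scribe(p→/cistacri, c→dakuba) => overwrote
! boxtree.readout(p→/cistacri) => dakuba
! kalendar.yearhop(n→-9) => 2283-05-02
! boxtree.erase(p→/cistacri) => ok
! kalendar.spanto(d→2284-07-29) => 454
! kalendar.lunge(n→-8) => 2282-09-02
! exchanger.asunit(v→-5110, u_from→min, u_to→week) => -73/144


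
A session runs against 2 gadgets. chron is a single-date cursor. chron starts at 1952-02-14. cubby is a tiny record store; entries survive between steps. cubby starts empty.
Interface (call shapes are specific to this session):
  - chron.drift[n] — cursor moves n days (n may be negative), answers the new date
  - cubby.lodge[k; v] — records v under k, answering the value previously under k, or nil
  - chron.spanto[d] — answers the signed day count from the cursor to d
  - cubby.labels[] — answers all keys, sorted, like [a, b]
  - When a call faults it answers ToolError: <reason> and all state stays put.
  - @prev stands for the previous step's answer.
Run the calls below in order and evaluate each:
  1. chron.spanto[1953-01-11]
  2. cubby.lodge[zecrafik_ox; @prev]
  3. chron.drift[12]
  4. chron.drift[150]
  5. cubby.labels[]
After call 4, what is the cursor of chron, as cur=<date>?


Answer: cur=1952-07-25

Derivation:
Act: chron.spanto[d='1953-01-11']
Obs: 332
Act: cubby.lodge[k='zecrafik_ox'; v='@prev']
Obs: nil
Act: chron.drift[n='12']
Obs: 1952-02-26
Act: chron.drift[n='150']
Obs: 1952-07-25
Act: cubby.labels[]
Obs: [zecrafik_ox]


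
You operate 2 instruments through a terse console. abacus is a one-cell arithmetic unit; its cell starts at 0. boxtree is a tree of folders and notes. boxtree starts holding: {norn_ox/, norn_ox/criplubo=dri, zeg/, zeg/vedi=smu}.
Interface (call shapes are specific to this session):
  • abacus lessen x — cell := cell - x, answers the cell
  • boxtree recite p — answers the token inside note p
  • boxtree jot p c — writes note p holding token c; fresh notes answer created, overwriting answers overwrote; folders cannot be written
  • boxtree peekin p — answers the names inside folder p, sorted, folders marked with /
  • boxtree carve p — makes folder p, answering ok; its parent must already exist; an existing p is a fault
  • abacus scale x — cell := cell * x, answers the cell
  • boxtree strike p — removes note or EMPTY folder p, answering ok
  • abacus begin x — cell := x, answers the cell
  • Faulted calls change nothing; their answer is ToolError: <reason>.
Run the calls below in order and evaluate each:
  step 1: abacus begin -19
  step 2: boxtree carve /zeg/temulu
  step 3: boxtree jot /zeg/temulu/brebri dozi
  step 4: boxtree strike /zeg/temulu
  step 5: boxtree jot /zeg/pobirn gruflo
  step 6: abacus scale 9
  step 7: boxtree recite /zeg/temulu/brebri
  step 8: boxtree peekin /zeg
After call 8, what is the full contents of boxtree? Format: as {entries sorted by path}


-> abacus begin(x→-19)
<- -19
-> boxtree carve(p→/zeg/temulu)
<- ok
-> boxtree jot(p→/zeg/temulu/brebri, c→dozi)
<- created
-> boxtree strike(p→/zeg/temulu)
<- ToolError: not empty
-> boxtree jot(p→/zeg/pobirn, c→gruflo)
<- created
-> abacus scale(x→9)
<- -171
-> boxtree recite(p→/zeg/temulu/brebri)
<- dozi
-> boxtree peekin(p→/zeg)
<- [pobirn, temulu/, vedi]

Answer: {norn_ox/, norn_ox/criplubo=dri, zeg/, zeg/pobirn=gruflo, zeg/temulu/, zeg/temulu/brebri=dozi, zeg/vedi=smu}


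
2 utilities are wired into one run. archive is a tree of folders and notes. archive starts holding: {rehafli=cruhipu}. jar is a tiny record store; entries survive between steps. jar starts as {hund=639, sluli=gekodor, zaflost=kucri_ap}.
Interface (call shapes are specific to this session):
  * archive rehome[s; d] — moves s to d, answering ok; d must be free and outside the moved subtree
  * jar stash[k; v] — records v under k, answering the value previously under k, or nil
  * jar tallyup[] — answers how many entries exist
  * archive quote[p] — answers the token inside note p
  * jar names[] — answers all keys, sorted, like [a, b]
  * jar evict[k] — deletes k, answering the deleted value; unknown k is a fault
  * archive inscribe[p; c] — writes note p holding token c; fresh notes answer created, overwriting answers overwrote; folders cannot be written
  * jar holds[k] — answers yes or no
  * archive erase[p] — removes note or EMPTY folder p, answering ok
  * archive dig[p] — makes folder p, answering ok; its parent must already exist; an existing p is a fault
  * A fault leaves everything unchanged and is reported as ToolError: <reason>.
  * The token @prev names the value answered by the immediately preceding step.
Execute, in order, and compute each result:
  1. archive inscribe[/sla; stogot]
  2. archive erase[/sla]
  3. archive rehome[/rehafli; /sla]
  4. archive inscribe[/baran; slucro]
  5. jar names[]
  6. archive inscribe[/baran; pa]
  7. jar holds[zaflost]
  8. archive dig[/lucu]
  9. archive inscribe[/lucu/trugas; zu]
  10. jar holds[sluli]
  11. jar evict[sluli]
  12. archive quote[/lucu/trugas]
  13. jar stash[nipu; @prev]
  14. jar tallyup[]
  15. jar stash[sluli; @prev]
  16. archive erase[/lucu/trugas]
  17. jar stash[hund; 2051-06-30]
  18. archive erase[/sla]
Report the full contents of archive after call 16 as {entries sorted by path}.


>>> archive inscribe /sla stogot
:: created
>>> archive erase /sla
:: ok
>>> archive rehome /rehafli /sla
:: ok
>>> archive inscribe /baran slucro
:: created
>>> jar names
:: [hund, sluli, zaflost]
>>> archive inscribe /baran pa
:: overwrote
>>> jar holds zaflost
:: yes
>>> archive dig /lucu
:: ok
>>> archive inscribe /lucu/trugas zu
:: created
>>> jar holds sluli
:: yes
>>> jar evict sluli
:: gekodor
>>> archive quote /lucu/trugas
:: zu
>>> jar stash nipu @prev
:: nil
>>> jar tallyup
:: 3
>>> jar stash sluli @prev
:: nil
>>> archive erase /lucu/trugas
:: ok
>>> jar stash hund 2051-06-30
:: 639
>>> archive erase /sla
:: ok

Answer: {baran=pa, lucu/, sla=cruhipu}


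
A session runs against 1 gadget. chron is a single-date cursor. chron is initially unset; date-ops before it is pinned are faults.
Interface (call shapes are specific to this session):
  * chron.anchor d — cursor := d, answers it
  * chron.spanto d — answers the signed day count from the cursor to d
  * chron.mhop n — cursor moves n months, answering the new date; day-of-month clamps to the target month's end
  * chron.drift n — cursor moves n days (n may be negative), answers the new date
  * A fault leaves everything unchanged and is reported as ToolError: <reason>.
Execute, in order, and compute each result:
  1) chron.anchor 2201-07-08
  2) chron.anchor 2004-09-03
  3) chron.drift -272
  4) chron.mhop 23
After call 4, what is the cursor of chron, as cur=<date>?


Invoking chron.anchor with d: 2201-07-08, and get 2201-07-08.
I try chron.anchor with d: 2004-09-03, which returns 2004-09-03.
Then chron.drift with n: -272, yielding 2003-12-06.
I run chron.mhop with n: 23, yielding 2005-11-06.

Answer: cur=2005-11-06


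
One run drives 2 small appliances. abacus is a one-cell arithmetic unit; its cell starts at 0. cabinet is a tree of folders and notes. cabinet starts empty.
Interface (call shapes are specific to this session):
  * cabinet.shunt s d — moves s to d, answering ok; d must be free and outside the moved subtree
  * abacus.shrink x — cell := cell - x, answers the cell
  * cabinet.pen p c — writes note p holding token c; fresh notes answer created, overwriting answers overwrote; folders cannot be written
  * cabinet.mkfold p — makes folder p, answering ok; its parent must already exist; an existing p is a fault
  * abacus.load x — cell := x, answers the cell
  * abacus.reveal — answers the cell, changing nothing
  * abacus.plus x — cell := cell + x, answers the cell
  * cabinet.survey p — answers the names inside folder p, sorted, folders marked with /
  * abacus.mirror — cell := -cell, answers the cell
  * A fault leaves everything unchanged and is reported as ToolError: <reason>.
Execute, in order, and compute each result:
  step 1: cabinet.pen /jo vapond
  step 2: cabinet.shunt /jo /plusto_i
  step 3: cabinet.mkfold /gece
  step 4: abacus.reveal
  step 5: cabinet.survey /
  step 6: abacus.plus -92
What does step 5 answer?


Answer: [gece/, plusto_i]

Derivation:
! pen(p→/jo, c→vapond) => created
! shunt(s→/jo, d→/plusto_i) => ok
! mkfold(p→/gece) => ok
! reveal() => 0
! survey(p→/) => [gece/, plusto_i]
! plus(x→-92) => -92


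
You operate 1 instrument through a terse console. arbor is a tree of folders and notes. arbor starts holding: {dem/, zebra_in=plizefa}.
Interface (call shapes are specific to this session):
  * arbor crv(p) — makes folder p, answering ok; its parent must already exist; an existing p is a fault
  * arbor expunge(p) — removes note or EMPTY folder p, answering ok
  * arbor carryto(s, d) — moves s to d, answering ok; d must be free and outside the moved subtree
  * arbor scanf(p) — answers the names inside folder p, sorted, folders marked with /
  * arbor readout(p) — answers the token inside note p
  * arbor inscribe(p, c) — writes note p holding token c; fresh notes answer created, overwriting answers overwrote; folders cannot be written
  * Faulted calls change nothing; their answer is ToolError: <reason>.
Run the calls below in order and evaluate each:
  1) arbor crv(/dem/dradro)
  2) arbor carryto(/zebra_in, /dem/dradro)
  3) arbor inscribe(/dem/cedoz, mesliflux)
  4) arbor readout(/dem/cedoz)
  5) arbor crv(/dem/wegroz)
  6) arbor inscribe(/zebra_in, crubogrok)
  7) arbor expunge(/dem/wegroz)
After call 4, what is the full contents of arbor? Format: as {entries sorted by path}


Answer: {dem/, dem/cedoz=mesliflux, dem/dradro/, zebra_in=plizefa}

Derivation:
·→ arbor crv(p=/dem/dradro)
·← ok
·→ arbor carryto(s=/zebra_in, d=/dem/dradro)
·← ToolError: exists
·→ arbor inscribe(p=/dem/cedoz, c=mesliflux)
·← created
·→ arbor readout(p=/dem/cedoz)
·← mesliflux
·→ arbor crv(p=/dem/wegroz)
·← ok
·→ arbor inscribe(p=/zebra_in, c=crubogrok)
·← overwrote
·→ arbor expunge(p=/dem/wegroz)
·← ok


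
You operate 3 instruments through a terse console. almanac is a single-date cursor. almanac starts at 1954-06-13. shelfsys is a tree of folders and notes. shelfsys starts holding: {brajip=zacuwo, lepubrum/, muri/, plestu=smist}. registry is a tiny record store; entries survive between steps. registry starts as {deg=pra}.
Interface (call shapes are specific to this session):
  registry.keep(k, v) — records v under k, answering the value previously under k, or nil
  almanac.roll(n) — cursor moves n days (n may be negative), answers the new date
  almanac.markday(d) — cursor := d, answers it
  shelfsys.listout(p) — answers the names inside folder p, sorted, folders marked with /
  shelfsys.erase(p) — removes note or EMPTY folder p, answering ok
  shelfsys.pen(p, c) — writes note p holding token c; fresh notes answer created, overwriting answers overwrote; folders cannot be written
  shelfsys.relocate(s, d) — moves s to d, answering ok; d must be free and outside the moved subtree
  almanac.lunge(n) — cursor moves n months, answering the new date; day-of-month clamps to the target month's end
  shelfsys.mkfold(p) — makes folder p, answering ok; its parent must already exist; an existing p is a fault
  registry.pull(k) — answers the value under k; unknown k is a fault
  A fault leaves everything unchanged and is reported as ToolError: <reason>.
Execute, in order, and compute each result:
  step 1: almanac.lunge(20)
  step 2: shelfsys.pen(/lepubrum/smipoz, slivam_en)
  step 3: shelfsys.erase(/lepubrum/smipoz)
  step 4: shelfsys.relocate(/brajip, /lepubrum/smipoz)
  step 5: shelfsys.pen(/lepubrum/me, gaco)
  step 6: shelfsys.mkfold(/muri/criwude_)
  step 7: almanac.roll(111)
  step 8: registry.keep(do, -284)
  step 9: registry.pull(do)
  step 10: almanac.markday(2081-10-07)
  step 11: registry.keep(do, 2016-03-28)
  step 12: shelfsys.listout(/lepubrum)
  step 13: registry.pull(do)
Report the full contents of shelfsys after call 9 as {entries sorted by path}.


Answer: {lepubrum/, lepubrum/me=gaco, lepubrum/smipoz=zacuwo, muri/, muri/criwude_/, plestu=smist}

Derivation:
I invoke almanac.lunge on 20, and see 1956-02-13.
Using shelfsys.pen on /lepubrum/smipoz, slivam_en, giving created.
Invoking shelfsys.erase on /lepubrum/smipoz, and observe ok.
I invoke shelfsys.relocate on /brajip, /lepubrum/smipoz, — result: ok.
Invoking shelfsys.pen on /lepubrum/me, gaco, which returns created.
I run shelfsys.mkfold on /muri/criwude_, giving ok.
Now I run almanac.roll on 111, giving 1956-06-03.
Next I call registry.keep on do, -284, giving nil.
Using registry.pull on do, giving -284.
I invoke almanac.markday on 2081-10-07, and get 2081-10-07.
I try registry.keep on do, 2016-03-28, → -284.
Then shelfsys.listout on /lepubrum, and observe [me, smipoz].
I use registry.pull on do, which returns 2016-03-28.


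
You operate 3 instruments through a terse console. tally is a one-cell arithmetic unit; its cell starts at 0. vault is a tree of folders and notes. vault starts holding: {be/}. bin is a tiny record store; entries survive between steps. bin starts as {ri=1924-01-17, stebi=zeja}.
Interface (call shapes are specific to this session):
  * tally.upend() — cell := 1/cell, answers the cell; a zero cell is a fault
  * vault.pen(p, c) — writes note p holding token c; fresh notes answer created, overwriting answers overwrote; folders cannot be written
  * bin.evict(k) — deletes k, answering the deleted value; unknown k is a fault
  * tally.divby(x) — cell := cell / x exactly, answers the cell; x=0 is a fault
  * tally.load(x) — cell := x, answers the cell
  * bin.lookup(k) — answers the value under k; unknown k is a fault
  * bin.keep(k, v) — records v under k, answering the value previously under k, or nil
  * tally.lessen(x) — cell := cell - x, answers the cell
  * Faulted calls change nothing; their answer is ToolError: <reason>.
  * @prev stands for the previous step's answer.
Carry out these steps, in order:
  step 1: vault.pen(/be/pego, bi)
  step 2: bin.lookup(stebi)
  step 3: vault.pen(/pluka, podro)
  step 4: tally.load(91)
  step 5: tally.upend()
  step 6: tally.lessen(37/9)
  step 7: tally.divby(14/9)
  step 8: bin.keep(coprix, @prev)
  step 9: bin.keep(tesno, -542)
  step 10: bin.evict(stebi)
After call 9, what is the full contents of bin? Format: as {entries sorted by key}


→ pen(p='/be/pego', c='bi')
← created
→ lookup(k='stebi')
← zeja
→ pen(p='/pluka', c='podro')
← created
→ load(x='91')
← 91
→ upend()
← 1/91
→ lessen(x='37/9')
← -3358/819
→ divby(x='14/9')
← -1679/637
→ keep(k='coprix', v='@prev')
← nil
→ keep(k='tesno', v='-542')
← nil
→ evict(k='stebi')
← zeja

Answer: {coprix=-1679/637, ri=1924-01-17, stebi=zeja, tesno=-542}


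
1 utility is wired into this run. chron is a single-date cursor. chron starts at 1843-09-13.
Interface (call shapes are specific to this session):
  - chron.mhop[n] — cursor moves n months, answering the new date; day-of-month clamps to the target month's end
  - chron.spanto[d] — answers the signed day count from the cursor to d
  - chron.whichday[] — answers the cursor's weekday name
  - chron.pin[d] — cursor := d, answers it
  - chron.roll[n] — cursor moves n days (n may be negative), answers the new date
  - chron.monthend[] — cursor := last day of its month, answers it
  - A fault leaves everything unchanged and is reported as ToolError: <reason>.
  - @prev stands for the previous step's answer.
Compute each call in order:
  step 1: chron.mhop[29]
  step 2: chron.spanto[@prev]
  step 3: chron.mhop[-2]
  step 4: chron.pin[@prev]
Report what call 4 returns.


// mhop(n→29) : 1846-02-13
// spanto(d→@prev) : 0
// mhop(n→-2) : 1845-12-13
// pin(d→@prev) : 1845-12-13

Answer: 1845-12-13
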